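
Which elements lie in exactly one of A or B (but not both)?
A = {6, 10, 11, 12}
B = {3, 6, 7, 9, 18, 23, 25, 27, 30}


A △ B = (A \ B) ∪ (B \ A) = elements in exactly one of A or B
A \ B = {10, 11, 12}
B \ A = {3, 7, 9, 18, 23, 25, 27, 30}
A △ B = {3, 7, 9, 10, 11, 12, 18, 23, 25, 27, 30}

A △ B = {3, 7, 9, 10, 11, 12, 18, 23, 25, 27, 30}


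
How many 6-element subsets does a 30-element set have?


C(n,k) = n! / (k!(n-k)!)
C(30,6) = 30! / (6!24!)
= 593775

C(30,6) = 593775


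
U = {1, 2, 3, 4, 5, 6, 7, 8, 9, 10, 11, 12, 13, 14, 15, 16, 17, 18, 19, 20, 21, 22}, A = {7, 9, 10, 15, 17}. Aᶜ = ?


Aᶜ = U \ A = elements in U but not in A
U = {1, 2, 3, 4, 5, 6, 7, 8, 9, 10, 11, 12, 13, 14, 15, 16, 17, 18, 19, 20, 21, 22}
A = {7, 9, 10, 15, 17}
Aᶜ = {1, 2, 3, 4, 5, 6, 8, 11, 12, 13, 14, 16, 18, 19, 20, 21, 22}

Aᶜ = {1, 2, 3, 4, 5, 6, 8, 11, 12, 13, 14, 16, 18, 19, 20, 21, 22}


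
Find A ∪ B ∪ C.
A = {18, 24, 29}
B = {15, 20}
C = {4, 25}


A ∪ B = {15, 18, 20, 24, 29}
(A ∪ B) ∪ C = {4, 15, 18, 20, 24, 25, 29}

A ∪ B ∪ C = {4, 15, 18, 20, 24, 25, 29}


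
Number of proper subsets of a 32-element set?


Total subsets = 2^n = 2^32 = 4294967296
Proper subsets exclude the set itself: 2^n - 1
= 4294967296 - 1
= 4294967295

Number of proper subsets = 4294967295


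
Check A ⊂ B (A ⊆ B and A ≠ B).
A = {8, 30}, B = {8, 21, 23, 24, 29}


A ⊂ B requires: A ⊆ B AND A ≠ B.
A ⊆ B? No
A ⊄ B, so A is not a proper subset.

No, A is not a proper subset of B


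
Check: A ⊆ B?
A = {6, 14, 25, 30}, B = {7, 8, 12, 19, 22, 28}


A ⊆ B means every element of A is in B.
Elements in A not in B: {6, 14, 25, 30}
So A ⊄ B.

No, A ⊄ B


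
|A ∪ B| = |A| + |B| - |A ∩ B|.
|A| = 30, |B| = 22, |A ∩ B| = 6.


|A ∪ B| = |A| + |B| - |A ∩ B|
= 30 + 22 - 6
= 46

|A ∪ B| = 46


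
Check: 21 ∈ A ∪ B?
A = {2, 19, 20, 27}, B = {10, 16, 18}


A = {2, 19, 20, 27}, B = {10, 16, 18}
A ∪ B = all elements in A or B
A ∪ B = {2, 10, 16, 18, 19, 20, 27}
Checking if 21 ∈ A ∪ B
21 is not in A ∪ B → False

21 ∉ A ∪ B


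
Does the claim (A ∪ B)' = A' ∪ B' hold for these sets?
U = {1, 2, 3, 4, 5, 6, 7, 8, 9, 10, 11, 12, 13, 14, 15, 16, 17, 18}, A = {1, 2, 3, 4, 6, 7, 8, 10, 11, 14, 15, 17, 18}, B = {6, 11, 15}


LHS: A ∪ B = {1, 2, 3, 4, 6, 7, 8, 10, 11, 14, 15, 17, 18}
(A ∪ B)' = U \ (A ∪ B) = {5, 9, 12, 13, 16}
A' = {5, 9, 12, 13, 16}, B' = {1, 2, 3, 4, 5, 7, 8, 9, 10, 12, 13, 14, 16, 17, 18}
Claimed RHS: A' ∪ B' = {1, 2, 3, 4, 5, 7, 8, 9, 10, 12, 13, 14, 16, 17, 18}
Identity is INVALID: LHS = {5, 9, 12, 13, 16} but the RHS claimed here equals {1, 2, 3, 4, 5, 7, 8, 9, 10, 12, 13, 14, 16, 17, 18}. The correct form is (A ∪ B)' = A' ∩ B'.

Identity is invalid: (A ∪ B)' = {5, 9, 12, 13, 16} but A' ∪ B' = {1, 2, 3, 4, 5, 7, 8, 9, 10, 12, 13, 14, 16, 17, 18}. The correct De Morgan law is (A ∪ B)' = A' ∩ B'.


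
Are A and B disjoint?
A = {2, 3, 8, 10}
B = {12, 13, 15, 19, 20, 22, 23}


Disjoint means A ∩ B = ∅.
A ∩ B = ∅
A ∩ B = ∅, so A and B are disjoint.

Yes, A and B are disjoint


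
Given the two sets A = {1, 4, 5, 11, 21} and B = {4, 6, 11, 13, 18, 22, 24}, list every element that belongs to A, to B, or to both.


A ∪ B = all elements in A or B (or both)
A = {1, 4, 5, 11, 21}
B = {4, 6, 11, 13, 18, 22, 24}
A ∪ B = {1, 4, 5, 6, 11, 13, 18, 21, 22, 24}

A ∪ B = {1, 4, 5, 6, 11, 13, 18, 21, 22, 24}


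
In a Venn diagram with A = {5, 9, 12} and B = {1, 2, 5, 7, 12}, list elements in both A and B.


A = {5, 9, 12}
B = {1, 2, 5, 7, 12}
Region: in both A and B
Elements: {5, 12}

Elements in both A and B: {5, 12}


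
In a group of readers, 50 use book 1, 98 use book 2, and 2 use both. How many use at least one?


|A ∪ B| = |A| + |B| - |A ∩ B|
= 50 + 98 - 2
= 146

|A ∪ B| = 146


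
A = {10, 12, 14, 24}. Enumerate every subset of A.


|A| = 4, so |P(A)| = 2^4 = 16
Enumerate subsets by cardinality (0 to 4):
∅, {10}, {12}, {14}, {24}, {10, 12}, {10, 14}, {10, 24}, {12, 14}, {12, 24}, {14, 24}, {10, 12, 14}, {10, 12, 24}, {10, 14, 24}, {12, 14, 24}, {10, 12, 14, 24}

P(A) has 16 subsets: ∅, {10}, {12}, {14}, {24}, {10, 12}, {10, 14}, {10, 24}, {12, 14}, {12, 24}, {14, 24}, {10, 12, 14}, {10, 12, 24}, {10, 14, 24}, {12, 14, 24}, {10, 12, 14, 24}


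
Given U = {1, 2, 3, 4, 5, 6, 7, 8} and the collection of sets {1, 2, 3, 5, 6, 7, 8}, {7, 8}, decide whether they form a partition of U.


A partition requires: (1) non-empty parts, (2) pairwise disjoint, (3) union = U
Parts: {1, 2, 3, 5, 6, 7, 8}, {7, 8}
Union of parts: {1, 2, 3, 5, 6, 7, 8}
U = {1, 2, 3, 4, 5, 6, 7, 8}
All non-empty? True
Pairwise disjoint? False
Covers U? False

No, not a valid partition


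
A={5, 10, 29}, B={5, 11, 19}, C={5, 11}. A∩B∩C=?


A ∩ B = {5}
(A ∩ B) ∩ C = {5}

A ∩ B ∩ C = {5}


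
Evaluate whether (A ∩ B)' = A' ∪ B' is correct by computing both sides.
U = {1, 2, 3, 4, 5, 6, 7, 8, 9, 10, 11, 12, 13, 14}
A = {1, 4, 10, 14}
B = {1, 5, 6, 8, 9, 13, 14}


LHS: A ∩ B = {1, 14}
(A ∩ B)' = U \ (A ∩ B) = {2, 3, 4, 5, 6, 7, 8, 9, 10, 11, 12, 13}
A' = {2, 3, 5, 6, 7, 8, 9, 11, 12, 13}, B' = {2, 3, 4, 7, 10, 11, 12}
Claimed RHS: A' ∪ B' = {2, 3, 4, 5, 6, 7, 8, 9, 10, 11, 12, 13}
Identity is VALID: LHS = RHS = {2, 3, 4, 5, 6, 7, 8, 9, 10, 11, 12, 13} ✓

Identity is valid. (A ∩ B)' = A' ∪ B' = {2, 3, 4, 5, 6, 7, 8, 9, 10, 11, 12, 13}


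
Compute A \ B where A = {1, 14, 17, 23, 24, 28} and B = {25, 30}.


A \ B = elements in A but not in B
A = {1, 14, 17, 23, 24, 28}
B = {25, 30}
Remove from A any elements in B
A \ B = {1, 14, 17, 23, 24, 28}

A \ B = {1, 14, 17, 23, 24, 28}


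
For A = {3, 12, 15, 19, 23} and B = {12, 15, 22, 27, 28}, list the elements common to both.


A ∩ B = elements in both A and B
A = {3, 12, 15, 19, 23}
B = {12, 15, 22, 27, 28}
A ∩ B = {12, 15}

A ∩ B = {12, 15}


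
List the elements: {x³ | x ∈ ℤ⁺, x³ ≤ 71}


Checking each candidate:
Condition: positive perfect cubes ≤ 71
Result = {1, 8, 27, 64}

{1, 8, 27, 64}


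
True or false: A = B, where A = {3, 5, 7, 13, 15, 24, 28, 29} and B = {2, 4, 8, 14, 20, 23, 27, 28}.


Two sets are equal iff they have exactly the same elements.
A = {3, 5, 7, 13, 15, 24, 28, 29}
B = {2, 4, 8, 14, 20, 23, 27, 28}
Differences: {2, 3, 4, 5, 7, 8, 13, 14, 15, 20, 23, 24, 27, 29}
A ≠ B

No, A ≠ B


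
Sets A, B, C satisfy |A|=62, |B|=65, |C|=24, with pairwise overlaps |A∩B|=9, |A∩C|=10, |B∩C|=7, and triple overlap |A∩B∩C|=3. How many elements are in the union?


|A∪B∪C| = |A|+|B|+|C| - |A∩B|-|A∩C|-|B∩C| + |A∩B∩C|
= 62+65+24 - 9-10-7 + 3
= 151 - 26 + 3
= 128

|A ∪ B ∪ C| = 128


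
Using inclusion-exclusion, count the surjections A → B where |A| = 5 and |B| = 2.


n = |A| = 5, k = |B| = 2. Surjections via inclusion-exclusion:
S(n,k) = Σ(-1)^i × C(k,i) × (k-i)^n, i=0 to k
i=0: (-1)^0×C(2,0)×2^5 = 32
i=1: (-1)^1×C(2,1)×1^5 = -2
i=2: (-1)^2×C(2,2)×0^5 = 0
Total = 30

Number of surjections = 30


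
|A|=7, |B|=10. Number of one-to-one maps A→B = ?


An injection sends each of |A| = 7 inputs to a distinct output in B.
# injections = |B|·(|B|-1)·…·(|B|-|A|+1) = 10! / (10 - 7)!
= 10 × 9 × 8 × 7 × 6 × 5 × 4
= 604800

Number of injections = 604800


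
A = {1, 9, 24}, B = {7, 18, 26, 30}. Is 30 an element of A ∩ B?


A = {1, 9, 24}, B = {7, 18, 26, 30}
A ∩ B = elements in both A and B
A ∩ B = ∅
Checking if 30 ∈ A ∩ B
30 is not in A ∩ B → False

30 ∉ A ∩ B


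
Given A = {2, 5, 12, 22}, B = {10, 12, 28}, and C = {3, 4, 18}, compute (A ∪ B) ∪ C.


A ∪ B = {2, 5, 10, 12, 22, 28}
(A ∪ B) ∪ C = {2, 3, 4, 5, 10, 12, 18, 22, 28}

A ∪ B ∪ C = {2, 3, 4, 5, 10, 12, 18, 22, 28}


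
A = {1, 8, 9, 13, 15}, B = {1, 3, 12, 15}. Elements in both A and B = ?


A = {1, 8, 9, 13, 15}
B = {1, 3, 12, 15}
Region: in both A and B
Elements: {1, 15}

Elements in both A and B: {1, 15}


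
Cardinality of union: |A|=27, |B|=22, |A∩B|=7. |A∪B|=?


|A ∪ B| = |A| + |B| - |A ∩ B|
= 27 + 22 - 7
= 42

|A ∪ B| = 42


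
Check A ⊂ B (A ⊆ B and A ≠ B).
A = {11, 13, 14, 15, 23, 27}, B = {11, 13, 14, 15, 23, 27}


A ⊂ B requires: A ⊆ B AND A ≠ B.
A ⊆ B? Yes
A = B? Yes
A = B, so A is not a PROPER subset.

No, A is not a proper subset of B


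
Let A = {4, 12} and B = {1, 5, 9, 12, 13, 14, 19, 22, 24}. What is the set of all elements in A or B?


A ∪ B = all elements in A or B (or both)
A = {4, 12}
B = {1, 5, 9, 12, 13, 14, 19, 22, 24}
A ∪ B = {1, 4, 5, 9, 12, 13, 14, 19, 22, 24}

A ∪ B = {1, 4, 5, 9, 12, 13, 14, 19, 22, 24}


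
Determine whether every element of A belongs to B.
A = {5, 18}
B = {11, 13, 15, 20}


A ⊆ B means every element of A is in B.
Elements in A not in B: {5, 18}
So A ⊄ B.

No, A ⊄ B


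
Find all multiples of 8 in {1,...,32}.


Checking each candidate:
Condition: multiples of 8 in {1,...,32}
Result = {8, 16, 24, 32}

{8, 16, 24, 32}


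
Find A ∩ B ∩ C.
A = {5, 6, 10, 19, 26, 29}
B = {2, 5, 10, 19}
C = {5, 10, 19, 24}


A ∩ B = {5, 10, 19}
(A ∩ B) ∩ C = {5, 10, 19}

A ∩ B ∩ C = {5, 10, 19}


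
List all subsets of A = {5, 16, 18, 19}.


|A| = 4, so |P(A)| = 2^4 = 16
Enumerate subsets by cardinality (0 to 4):
∅, {5}, {16}, {18}, {19}, {5, 16}, {5, 18}, {5, 19}, {16, 18}, {16, 19}, {18, 19}, {5, 16, 18}, {5, 16, 19}, {5, 18, 19}, {16, 18, 19}, {5, 16, 18, 19}

P(A) has 16 subsets: ∅, {5}, {16}, {18}, {19}, {5, 16}, {5, 18}, {5, 19}, {16, 18}, {16, 19}, {18, 19}, {5, 16, 18}, {5, 16, 19}, {5, 18, 19}, {16, 18, 19}, {5, 16, 18, 19}


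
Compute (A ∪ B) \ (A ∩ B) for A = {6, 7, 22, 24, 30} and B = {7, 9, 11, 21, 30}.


A △ B = (A \ B) ∪ (B \ A) = elements in exactly one of A or B
A \ B = {6, 22, 24}
B \ A = {9, 11, 21}
A △ B = {6, 9, 11, 21, 22, 24}

A △ B = {6, 9, 11, 21, 22, 24}


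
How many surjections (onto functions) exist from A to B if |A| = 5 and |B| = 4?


n = |A| = 5, k = |B| = 4. Surjections via inclusion-exclusion:
S(n,k) = Σ(-1)^i × C(k,i) × (k-i)^n, i=0 to k
i=0: (-1)^0×C(4,0)×4^5 = 1024
i=1: (-1)^1×C(4,1)×3^5 = -972
i=2: (-1)^2×C(4,2)×2^5 = 192
i=3: (-1)^3×C(4,3)×1^5 = -4
i=4: (-1)^4×C(4,4)×0^5 = 0
Total = 240

Number of surjections = 240


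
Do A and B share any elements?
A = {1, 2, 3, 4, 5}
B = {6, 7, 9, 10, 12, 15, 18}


Disjoint means A ∩ B = ∅.
A ∩ B = ∅
A ∩ B = ∅, so A and B are disjoint.

No — A and B share no elements (A ∩ B = ∅), so they are disjoint


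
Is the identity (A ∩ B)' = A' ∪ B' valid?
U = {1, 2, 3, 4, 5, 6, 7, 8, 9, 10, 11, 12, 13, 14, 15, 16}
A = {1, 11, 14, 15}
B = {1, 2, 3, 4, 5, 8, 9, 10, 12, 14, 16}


LHS: A ∩ B = {1, 14}
(A ∩ B)' = U \ (A ∩ B) = {2, 3, 4, 5, 6, 7, 8, 9, 10, 11, 12, 13, 15, 16}
A' = {2, 3, 4, 5, 6, 7, 8, 9, 10, 12, 13, 16}, B' = {6, 7, 11, 13, 15}
Claimed RHS: A' ∪ B' = {2, 3, 4, 5, 6, 7, 8, 9, 10, 11, 12, 13, 15, 16}
Identity is VALID: LHS = RHS = {2, 3, 4, 5, 6, 7, 8, 9, 10, 11, 12, 13, 15, 16} ✓

Identity is valid. (A ∩ B)' = A' ∪ B' = {2, 3, 4, 5, 6, 7, 8, 9, 10, 11, 12, 13, 15, 16}


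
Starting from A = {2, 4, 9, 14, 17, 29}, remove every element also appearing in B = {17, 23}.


A \ B = elements in A but not in B
A = {2, 4, 9, 14, 17, 29}
B = {17, 23}
Remove from A any elements in B
A \ B = {2, 4, 9, 14, 29}

A \ B = {2, 4, 9, 14, 29}


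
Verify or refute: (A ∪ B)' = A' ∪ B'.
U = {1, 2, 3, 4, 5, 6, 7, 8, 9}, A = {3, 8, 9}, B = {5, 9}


LHS: A ∪ B = {3, 5, 8, 9}
(A ∪ B)' = U \ (A ∪ B) = {1, 2, 4, 6, 7}
A' = {1, 2, 4, 5, 6, 7}, B' = {1, 2, 3, 4, 6, 7, 8}
Claimed RHS: A' ∪ B' = {1, 2, 3, 4, 5, 6, 7, 8}
Identity is INVALID: LHS = {1, 2, 4, 6, 7} but the RHS claimed here equals {1, 2, 3, 4, 5, 6, 7, 8}. The correct form is (A ∪ B)' = A' ∩ B'.

Identity is invalid: (A ∪ B)' = {1, 2, 4, 6, 7} but A' ∪ B' = {1, 2, 3, 4, 5, 6, 7, 8}. The correct De Morgan law is (A ∪ B)' = A' ∩ B'.


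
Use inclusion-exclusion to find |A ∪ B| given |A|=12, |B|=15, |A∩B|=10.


|A ∪ B| = |A| + |B| - |A ∩ B|
= 12 + 15 - 10
= 17

|A ∪ B| = 17


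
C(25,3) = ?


C(n,k) = n! / (k!(n-k)!)
C(25,3) = 25! / (3!22!)
= 2300

C(25,3) = 2300


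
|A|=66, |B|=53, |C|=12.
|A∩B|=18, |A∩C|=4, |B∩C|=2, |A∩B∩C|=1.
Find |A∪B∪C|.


|A∪B∪C| = |A|+|B|+|C| - |A∩B|-|A∩C|-|B∩C| + |A∩B∩C|
= 66+53+12 - 18-4-2 + 1
= 131 - 24 + 1
= 108

|A ∪ B ∪ C| = 108


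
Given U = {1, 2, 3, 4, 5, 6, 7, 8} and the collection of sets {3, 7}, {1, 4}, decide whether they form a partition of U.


A partition requires: (1) non-empty parts, (2) pairwise disjoint, (3) union = U
Parts: {3, 7}, {1, 4}
Union of parts: {1, 3, 4, 7}
U = {1, 2, 3, 4, 5, 6, 7, 8}
All non-empty? True
Pairwise disjoint? True
Covers U? False

No, not a valid partition


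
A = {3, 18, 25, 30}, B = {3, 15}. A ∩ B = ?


A ∩ B = elements in both A and B
A = {3, 18, 25, 30}
B = {3, 15}
A ∩ B = {3}

A ∩ B = {3}


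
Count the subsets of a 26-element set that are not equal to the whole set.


Total subsets = 2^n = 2^26 = 67108864
Proper subsets exclude the set itself: 2^n - 1
= 67108864 - 1
= 67108863

Number of proper subsets = 67108863


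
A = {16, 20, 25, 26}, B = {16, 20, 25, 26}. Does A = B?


Two sets are equal iff they have exactly the same elements.
A = {16, 20, 25, 26}
B = {16, 20, 25, 26}
Same elements → A = B

Yes, A = B


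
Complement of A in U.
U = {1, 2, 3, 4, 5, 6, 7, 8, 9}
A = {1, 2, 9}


Aᶜ = U \ A = elements in U but not in A
U = {1, 2, 3, 4, 5, 6, 7, 8, 9}
A = {1, 2, 9}
Aᶜ = {3, 4, 5, 6, 7, 8}

Aᶜ = {3, 4, 5, 6, 7, 8}


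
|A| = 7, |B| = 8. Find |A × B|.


|A × B| = |A| × |B|
= 7 × 8
= 56

|A × B| = 56


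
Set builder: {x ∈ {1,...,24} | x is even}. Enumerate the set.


Checking each candidate:
Condition: even numbers in {1,...,24}
Result = {2, 4, 6, 8, 10, 12, 14, 16, 18, 20, 22, 24}

{2, 4, 6, 8, 10, 12, 14, 16, 18, 20, 22, 24}


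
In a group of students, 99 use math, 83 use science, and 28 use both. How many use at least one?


|A ∪ B| = |A| + |B| - |A ∩ B|
= 99 + 83 - 28
= 154

|A ∪ B| = 154


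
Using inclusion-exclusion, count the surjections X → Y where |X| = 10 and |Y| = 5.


n = |X| = 10, k = |Y| = 5. Surjections via inclusion-exclusion:
S(n,k) = Σ(-1)^i × C(k,i) × (k-i)^n, i=0 to k
i=0: (-1)^0×C(5,0)×5^10 = 9765625
i=1: (-1)^1×C(5,1)×4^10 = -5242880
i=2: (-1)^2×C(5,2)×3^10 = 590490
i=3: (-1)^3×C(5,3)×2^10 = -10240
i=4: (-1)^4×C(5,4)×1^10 = 5
i=5: (-1)^5×C(5,5)×0^10 = 0
Total = 5103000

Number of surjections = 5103000


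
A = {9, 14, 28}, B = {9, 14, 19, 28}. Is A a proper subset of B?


A ⊂ B requires: A ⊆ B AND A ≠ B.
A ⊆ B? Yes
A = B? No
A ⊂ B: Yes (A is a proper subset of B)

Yes, A ⊂ B


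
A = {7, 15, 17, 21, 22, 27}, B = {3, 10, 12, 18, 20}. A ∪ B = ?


A ∪ B = all elements in A or B (or both)
A = {7, 15, 17, 21, 22, 27}
B = {3, 10, 12, 18, 20}
A ∪ B = {3, 7, 10, 12, 15, 17, 18, 20, 21, 22, 27}

A ∪ B = {3, 7, 10, 12, 15, 17, 18, 20, 21, 22, 27}


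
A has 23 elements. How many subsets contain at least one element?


Total subsets = 2^n = 2^23 = 8388608
Non-empty subsets exclude the empty set: 2^n - 1
= 8388608 - 1
= 8388607

Number of non-empty subsets = 8388607


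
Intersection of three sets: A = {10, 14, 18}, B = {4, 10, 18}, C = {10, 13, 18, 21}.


A ∩ B = {10, 18}
(A ∩ B) ∩ C = {10, 18}

A ∩ B ∩ C = {10, 18}


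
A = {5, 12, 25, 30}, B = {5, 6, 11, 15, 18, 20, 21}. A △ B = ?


A △ B = (A \ B) ∪ (B \ A) = elements in exactly one of A or B
A \ B = {12, 25, 30}
B \ A = {6, 11, 15, 18, 20, 21}
A △ B = {6, 11, 12, 15, 18, 20, 21, 25, 30}

A △ B = {6, 11, 12, 15, 18, 20, 21, 25, 30}


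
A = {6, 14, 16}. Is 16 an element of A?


A = {6, 14, 16}
Checking if 16 is in A
16 is in A → True

16 ∈ A


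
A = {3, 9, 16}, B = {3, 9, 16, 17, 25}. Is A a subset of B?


A ⊆ B means every element of A is in B.
All elements of A are in B.
So A ⊆ B.

Yes, A ⊆ B


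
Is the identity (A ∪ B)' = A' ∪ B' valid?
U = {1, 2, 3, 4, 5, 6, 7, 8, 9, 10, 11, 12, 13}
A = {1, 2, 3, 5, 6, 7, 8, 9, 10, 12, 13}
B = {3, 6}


LHS: A ∪ B = {1, 2, 3, 5, 6, 7, 8, 9, 10, 12, 13}
(A ∪ B)' = U \ (A ∪ B) = {4, 11}
A' = {4, 11}, B' = {1, 2, 4, 5, 7, 8, 9, 10, 11, 12, 13}
Claimed RHS: A' ∪ B' = {1, 2, 4, 5, 7, 8, 9, 10, 11, 12, 13}
Identity is INVALID: LHS = {4, 11} but the RHS claimed here equals {1, 2, 4, 5, 7, 8, 9, 10, 11, 12, 13}. The correct form is (A ∪ B)' = A' ∩ B'.

Identity is invalid: (A ∪ B)' = {4, 11} but A' ∪ B' = {1, 2, 4, 5, 7, 8, 9, 10, 11, 12, 13}. The correct De Morgan law is (A ∪ B)' = A' ∩ B'.


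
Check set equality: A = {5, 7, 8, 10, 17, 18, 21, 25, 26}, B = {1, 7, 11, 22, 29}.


Two sets are equal iff they have exactly the same elements.
A = {5, 7, 8, 10, 17, 18, 21, 25, 26}
B = {1, 7, 11, 22, 29}
Differences: {1, 5, 8, 10, 11, 17, 18, 21, 22, 25, 26, 29}
A ≠ B

No, A ≠ B


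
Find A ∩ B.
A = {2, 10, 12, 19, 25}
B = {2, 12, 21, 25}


A ∩ B = elements in both A and B
A = {2, 10, 12, 19, 25}
B = {2, 12, 21, 25}
A ∩ B = {2, 12, 25}

A ∩ B = {2, 12, 25}


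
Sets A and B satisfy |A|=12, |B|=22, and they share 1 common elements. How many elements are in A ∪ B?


|A ∪ B| = |A| + |B| - |A ∩ B|
= 12 + 22 - 1
= 33

|A ∪ B| = 33


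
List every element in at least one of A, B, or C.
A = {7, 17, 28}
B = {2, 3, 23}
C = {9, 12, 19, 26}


A ∪ B = {2, 3, 7, 17, 23, 28}
(A ∪ B) ∪ C = {2, 3, 7, 9, 12, 17, 19, 23, 26, 28}

A ∪ B ∪ C = {2, 3, 7, 9, 12, 17, 19, 23, 26, 28}


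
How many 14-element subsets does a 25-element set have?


C(n,k) = n! / (k!(n-k)!)
C(25,14) = 25! / (14!11!)
= 4457400

C(25,14) = 4457400


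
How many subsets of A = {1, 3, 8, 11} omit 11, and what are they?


A subset of A that omits 11 is a subset of A \ {11}, so there are 2^(n-1) = 2^3 = 8 of them.
Subsets excluding 11: ∅, {1}, {3}, {8}, {1, 3}, {1, 8}, {3, 8}, {1, 3, 8}

Subsets excluding 11 (8 total): ∅, {1}, {3}, {8}, {1, 3}, {1, 8}, {3, 8}, {1, 3, 8}


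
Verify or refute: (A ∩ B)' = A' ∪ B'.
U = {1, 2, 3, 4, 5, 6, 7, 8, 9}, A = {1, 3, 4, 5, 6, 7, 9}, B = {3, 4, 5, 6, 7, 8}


LHS: A ∩ B = {3, 4, 5, 6, 7}
(A ∩ B)' = U \ (A ∩ B) = {1, 2, 8, 9}
A' = {2, 8}, B' = {1, 2, 9}
Claimed RHS: A' ∪ B' = {1, 2, 8, 9}
Identity is VALID: LHS = RHS = {1, 2, 8, 9} ✓

Identity is valid. (A ∩ B)' = A' ∪ B' = {1, 2, 8, 9}


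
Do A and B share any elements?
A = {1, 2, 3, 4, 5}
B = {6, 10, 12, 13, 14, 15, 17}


Disjoint means A ∩ B = ∅.
A ∩ B = ∅
A ∩ B = ∅, so A and B are disjoint.

No — A and B share no elements (A ∩ B = ∅), so they are disjoint


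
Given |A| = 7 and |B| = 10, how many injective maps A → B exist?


An injection sends each of |A| = 7 inputs to a distinct output in B.
# injections = |B|·(|B|-1)·…·(|B|-|A|+1) = 10! / (10 - 7)!
= 10 × 9 × 8 × 7 × 6 × 5 × 4
= 604800

Number of injections = 604800


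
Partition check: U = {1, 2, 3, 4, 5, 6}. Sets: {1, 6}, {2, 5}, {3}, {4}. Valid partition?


A partition requires: (1) non-empty parts, (2) pairwise disjoint, (3) union = U
Parts: {1, 6}, {2, 5}, {3}, {4}
Union of parts: {1, 2, 3, 4, 5, 6}
U = {1, 2, 3, 4, 5, 6}
All non-empty? True
Pairwise disjoint? True
Covers U? True

Yes, valid partition


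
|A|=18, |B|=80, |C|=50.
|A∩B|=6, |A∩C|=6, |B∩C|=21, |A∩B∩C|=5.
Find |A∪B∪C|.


|A∪B∪C| = |A|+|B|+|C| - |A∩B|-|A∩C|-|B∩C| + |A∩B∩C|
= 18+80+50 - 6-6-21 + 5
= 148 - 33 + 5
= 120

|A ∪ B ∪ C| = 120


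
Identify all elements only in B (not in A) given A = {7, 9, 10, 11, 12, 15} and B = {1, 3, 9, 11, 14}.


A = {7, 9, 10, 11, 12, 15}
B = {1, 3, 9, 11, 14}
Region: only in B (not in A)
Elements: {1, 3, 14}

Elements only in B (not in A): {1, 3, 14}


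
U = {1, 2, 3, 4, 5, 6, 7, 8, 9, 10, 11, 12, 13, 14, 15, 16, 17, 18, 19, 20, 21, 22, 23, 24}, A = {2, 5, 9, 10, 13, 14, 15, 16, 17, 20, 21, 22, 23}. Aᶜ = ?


Aᶜ = U \ A = elements in U but not in A
U = {1, 2, 3, 4, 5, 6, 7, 8, 9, 10, 11, 12, 13, 14, 15, 16, 17, 18, 19, 20, 21, 22, 23, 24}
A = {2, 5, 9, 10, 13, 14, 15, 16, 17, 20, 21, 22, 23}
Aᶜ = {1, 3, 4, 6, 7, 8, 11, 12, 18, 19, 24}

Aᶜ = {1, 3, 4, 6, 7, 8, 11, 12, 18, 19, 24}


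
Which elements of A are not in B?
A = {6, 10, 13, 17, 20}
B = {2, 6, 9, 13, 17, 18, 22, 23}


A \ B = elements in A but not in B
A = {6, 10, 13, 17, 20}
B = {2, 6, 9, 13, 17, 18, 22, 23}
Remove from A any elements in B
A \ B = {10, 20}

A \ B = {10, 20}


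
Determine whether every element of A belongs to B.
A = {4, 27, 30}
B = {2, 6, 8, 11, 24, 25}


A ⊆ B means every element of A is in B.
Elements in A not in B: {4, 27, 30}
So A ⊄ B.

No, A ⊄ B


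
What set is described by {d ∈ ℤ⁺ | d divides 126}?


Checking each candidate:
Condition: positive divisors of 126
Result = {1, 2, 3, 6, 7, 9, 14, 18, 21, 42, 63, 126}

{1, 2, 3, 6, 7, 9, 14, 18, 21, 42, 63, 126}


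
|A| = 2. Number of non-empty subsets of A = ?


Total subsets = 2^n = 2^2 = 4
Non-empty subsets exclude the empty set: 2^n - 1
= 4 - 1
= 3

Number of non-empty subsets = 3


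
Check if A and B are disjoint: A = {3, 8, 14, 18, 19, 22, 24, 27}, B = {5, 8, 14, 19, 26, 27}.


Disjoint means A ∩ B = ∅.
A ∩ B = {8, 14, 19, 27}
A ∩ B ≠ ∅, so A and B are NOT disjoint.

No, A and B are not disjoint (A ∩ B = {8, 14, 19, 27})


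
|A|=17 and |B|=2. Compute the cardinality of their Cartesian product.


|A × B| = |A| × |B|
= 17 × 2
= 34

|A × B| = 34


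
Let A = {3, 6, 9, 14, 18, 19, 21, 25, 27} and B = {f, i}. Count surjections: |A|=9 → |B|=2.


n = |A| = 9, k = |B| = 2. Surjections via inclusion-exclusion:
S(n,k) = Σ(-1)^i × C(k,i) × (k-i)^n, i=0 to k
i=0: (-1)^0×C(2,0)×2^9 = 512
i=1: (-1)^1×C(2,1)×1^9 = -2
i=2: (-1)^2×C(2,2)×0^9 = 0
Total = 510

Number of surjections = 510


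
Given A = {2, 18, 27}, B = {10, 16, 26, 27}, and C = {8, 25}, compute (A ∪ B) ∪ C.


A ∪ B = {2, 10, 16, 18, 26, 27}
(A ∪ B) ∪ C = {2, 8, 10, 16, 18, 25, 26, 27}

A ∪ B ∪ C = {2, 8, 10, 16, 18, 25, 26, 27}


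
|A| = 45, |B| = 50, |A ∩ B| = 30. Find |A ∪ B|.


|A ∪ B| = |A| + |B| - |A ∩ B|
= 45 + 50 - 30
= 65

|A ∪ B| = 65


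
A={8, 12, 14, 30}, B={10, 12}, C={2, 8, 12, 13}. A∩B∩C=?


A ∩ B = {12}
(A ∩ B) ∩ C = {12}

A ∩ B ∩ C = {12}


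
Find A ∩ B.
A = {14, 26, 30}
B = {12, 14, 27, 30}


A ∩ B = elements in both A and B
A = {14, 26, 30}
B = {12, 14, 27, 30}
A ∩ B = {14, 30}

A ∩ B = {14, 30}


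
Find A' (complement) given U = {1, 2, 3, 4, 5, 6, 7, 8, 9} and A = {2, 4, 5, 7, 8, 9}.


Aᶜ = U \ A = elements in U but not in A
U = {1, 2, 3, 4, 5, 6, 7, 8, 9}
A = {2, 4, 5, 7, 8, 9}
Aᶜ = {1, 3, 6}

Aᶜ = {1, 3, 6}


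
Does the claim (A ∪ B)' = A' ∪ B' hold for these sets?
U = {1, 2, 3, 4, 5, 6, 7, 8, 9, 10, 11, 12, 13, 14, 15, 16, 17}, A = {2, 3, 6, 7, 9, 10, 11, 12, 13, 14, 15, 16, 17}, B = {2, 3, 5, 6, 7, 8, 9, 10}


LHS: A ∪ B = {2, 3, 5, 6, 7, 8, 9, 10, 11, 12, 13, 14, 15, 16, 17}
(A ∪ B)' = U \ (A ∪ B) = {1, 4}
A' = {1, 4, 5, 8}, B' = {1, 4, 11, 12, 13, 14, 15, 16, 17}
Claimed RHS: A' ∪ B' = {1, 4, 5, 8, 11, 12, 13, 14, 15, 16, 17}
Identity is INVALID: LHS = {1, 4} but the RHS claimed here equals {1, 4, 5, 8, 11, 12, 13, 14, 15, 16, 17}. The correct form is (A ∪ B)' = A' ∩ B'.

Identity is invalid: (A ∪ B)' = {1, 4} but A' ∪ B' = {1, 4, 5, 8, 11, 12, 13, 14, 15, 16, 17}. The correct De Morgan law is (A ∪ B)' = A' ∩ B'.


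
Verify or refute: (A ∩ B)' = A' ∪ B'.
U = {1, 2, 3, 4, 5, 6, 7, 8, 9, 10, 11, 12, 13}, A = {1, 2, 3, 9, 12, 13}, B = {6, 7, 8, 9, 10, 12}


LHS: A ∩ B = {9, 12}
(A ∩ B)' = U \ (A ∩ B) = {1, 2, 3, 4, 5, 6, 7, 8, 10, 11, 13}
A' = {4, 5, 6, 7, 8, 10, 11}, B' = {1, 2, 3, 4, 5, 11, 13}
Claimed RHS: A' ∪ B' = {1, 2, 3, 4, 5, 6, 7, 8, 10, 11, 13}
Identity is VALID: LHS = RHS = {1, 2, 3, 4, 5, 6, 7, 8, 10, 11, 13} ✓

Identity is valid. (A ∩ B)' = A' ∪ B' = {1, 2, 3, 4, 5, 6, 7, 8, 10, 11, 13}


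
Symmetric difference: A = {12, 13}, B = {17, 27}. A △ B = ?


A △ B = (A \ B) ∪ (B \ A) = elements in exactly one of A or B
A \ B = {12, 13}
B \ A = {17, 27}
A △ B = {12, 13, 17, 27}

A △ B = {12, 13, 17, 27}


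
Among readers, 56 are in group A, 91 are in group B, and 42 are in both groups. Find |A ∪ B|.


|A ∪ B| = |A| + |B| - |A ∩ B|
= 56 + 91 - 42
= 105

|A ∪ B| = 105


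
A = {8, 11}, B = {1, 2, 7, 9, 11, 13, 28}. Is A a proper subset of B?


A ⊂ B requires: A ⊆ B AND A ≠ B.
A ⊆ B? No
A ⊄ B, so A is not a proper subset.

No, A is not a proper subset of B


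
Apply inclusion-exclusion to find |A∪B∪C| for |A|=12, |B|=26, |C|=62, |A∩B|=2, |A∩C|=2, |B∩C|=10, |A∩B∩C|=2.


|A∪B∪C| = |A|+|B|+|C| - |A∩B|-|A∩C|-|B∩C| + |A∩B∩C|
= 12+26+62 - 2-2-10 + 2
= 100 - 14 + 2
= 88

|A ∪ B ∪ C| = 88


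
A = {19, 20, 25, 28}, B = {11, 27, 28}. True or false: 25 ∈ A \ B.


A = {19, 20, 25, 28}, B = {11, 27, 28}
A \ B = elements in A but not in B
A \ B = {19, 20, 25}
Checking if 25 ∈ A \ B
25 is in A \ B → True

25 ∈ A \ B


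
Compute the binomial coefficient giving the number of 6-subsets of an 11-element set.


C(n,k) = n! / (k!(n-k)!)
C(11,6) = 11! / (6!5!)
= 462

C(11,6) = 462


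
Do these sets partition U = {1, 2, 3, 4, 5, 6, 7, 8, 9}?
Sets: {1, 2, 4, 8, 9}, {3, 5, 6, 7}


A partition requires: (1) non-empty parts, (2) pairwise disjoint, (3) union = U
Parts: {1, 2, 4, 8, 9}, {3, 5, 6, 7}
Union of parts: {1, 2, 3, 4, 5, 6, 7, 8, 9}
U = {1, 2, 3, 4, 5, 6, 7, 8, 9}
All non-empty? True
Pairwise disjoint? True
Covers U? True

Yes, valid partition


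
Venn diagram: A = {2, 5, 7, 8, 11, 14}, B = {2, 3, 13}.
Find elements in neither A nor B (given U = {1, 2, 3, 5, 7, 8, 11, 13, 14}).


A = {2, 5, 7, 8, 11, 14}
B = {2, 3, 13}
Region: in neither A nor B (given U = {1, 2, 3, 5, 7, 8, 11, 13, 14})
Elements: {1}

Elements in neither A nor B (given U = {1, 2, 3, 5, 7, 8, 11, 13, 14}): {1}


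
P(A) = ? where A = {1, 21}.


|A| = 2, so |P(A)| = 2^2 = 4
Enumerate subsets by cardinality (0 to 2):
∅, {1}, {21}, {1, 21}

P(A) has 4 subsets: ∅, {1}, {21}, {1, 21}


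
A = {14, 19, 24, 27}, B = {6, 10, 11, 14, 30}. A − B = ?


A \ B = elements in A but not in B
A = {14, 19, 24, 27}
B = {6, 10, 11, 14, 30}
Remove from A any elements in B
A \ B = {19, 24, 27}

A \ B = {19, 24, 27}


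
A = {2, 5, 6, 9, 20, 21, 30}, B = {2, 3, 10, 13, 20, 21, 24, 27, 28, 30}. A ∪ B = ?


A ∪ B = all elements in A or B (or both)
A = {2, 5, 6, 9, 20, 21, 30}
B = {2, 3, 10, 13, 20, 21, 24, 27, 28, 30}
A ∪ B = {2, 3, 5, 6, 9, 10, 13, 20, 21, 24, 27, 28, 30}

A ∪ B = {2, 3, 5, 6, 9, 10, 13, 20, 21, 24, 27, 28, 30}


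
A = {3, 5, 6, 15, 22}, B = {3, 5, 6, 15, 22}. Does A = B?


Two sets are equal iff they have exactly the same elements.
A = {3, 5, 6, 15, 22}
B = {3, 5, 6, 15, 22}
Same elements → A = B

Yes, A = B


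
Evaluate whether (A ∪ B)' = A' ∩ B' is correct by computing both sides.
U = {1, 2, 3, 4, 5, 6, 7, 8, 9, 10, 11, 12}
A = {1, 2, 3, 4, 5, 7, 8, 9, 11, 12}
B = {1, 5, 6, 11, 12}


LHS: A ∪ B = {1, 2, 3, 4, 5, 6, 7, 8, 9, 11, 12}
(A ∪ B)' = U \ (A ∪ B) = {10}
A' = {6, 10}, B' = {2, 3, 4, 7, 8, 9, 10}
Claimed RHS: A' ∩ B' = {10}
Identity is VALID: LHS = RHS = {10} ✓

Identity is valid. (A ∪ B)' = A' ∩ B' = {10}


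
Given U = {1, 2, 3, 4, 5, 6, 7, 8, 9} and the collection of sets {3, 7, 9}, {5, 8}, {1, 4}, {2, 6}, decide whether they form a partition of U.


A partition requires: (1) non-empty parts, (2) pairwise disjoint, (3) union = U
Parts: {3, 7, 9}, {5, 8}, {1, 4}, {2, 6}
Union of parts: {1, 2, 3, 4, 5, 6, 7, 8, 9}
U = {1, 2, 3, 4, 5, 6, 7, 8, 9}
All non-empty? True
Pairwise disjoint? True
Covers U? True

Yes, valid partition


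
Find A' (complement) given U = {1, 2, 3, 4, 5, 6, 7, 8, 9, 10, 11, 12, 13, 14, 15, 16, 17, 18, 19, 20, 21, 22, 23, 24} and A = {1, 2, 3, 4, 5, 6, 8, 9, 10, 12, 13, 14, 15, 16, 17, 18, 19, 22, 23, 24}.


Aᶜ = U \ A = elements in U but not in A
U = {1, 2, 3, 4, 5, 6, 7, 8, 9, 10, 11, 12, 13, 14, 15, 16, 17, 18, 19, 20, 21, 22, 23, 24}
A = {1, 2, 3, 4, 5, 6, 8, 9, 10, 12, 13, 14, 15, 16, 17, 18, 19, 22, 23, 24}
Aᶜ = {7, 11, 20, 21}

Aᶜ = {7, 11, 20, 21}


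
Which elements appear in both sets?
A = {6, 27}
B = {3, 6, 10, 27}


A ∩ B = elements in both A and B
A = {6, 27}
B = {3, 6, 10, 27}
A ∩ B = {6, 27}

A ∩ B = {6, 27}


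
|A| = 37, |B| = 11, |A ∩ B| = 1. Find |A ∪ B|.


|A ∪ B| = |A| + |B| - |A ∩ B|
= 37 + 11 - 1
= 47

|A ∪ B| = 47


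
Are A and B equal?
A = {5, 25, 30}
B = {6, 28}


Two sets are equal iff they have exactly the same elements.
A = {5, 25, 30}
B = {6, 28}
Differences: {5, 6, 25, 28, 30}
A ≠ B

No, A ≠ B


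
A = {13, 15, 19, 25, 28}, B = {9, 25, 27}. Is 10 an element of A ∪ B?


A = {13, 15, 19, 25, 28}, B = {9, 25, 27}
A ∪ B = all elements in A or B
A ∪ B = {9, 13, 15, 19, 25, 27, 28}
Checking if 10 ∈ A ∪ B
10 is not in A ∪ B → False

10 ∉ A ∪ B


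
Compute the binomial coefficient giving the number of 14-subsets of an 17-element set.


C(n,k) = n! / (k!(n-k)!)
C(17,14) = 17! / (14!3!)
= 680

C(17,14) = 680


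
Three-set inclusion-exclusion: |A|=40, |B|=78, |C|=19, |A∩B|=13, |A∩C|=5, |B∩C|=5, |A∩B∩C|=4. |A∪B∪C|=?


|A∪B∪C| = |A|+|B|+|C| - |A∩B|-|A∩C|-|B∩C| + |A∩B∩C|
= 40+78+19 - 13-5-5 + 4
= 137 - 23 + 4
= 118

|A ∪ B ∪ C| = 118


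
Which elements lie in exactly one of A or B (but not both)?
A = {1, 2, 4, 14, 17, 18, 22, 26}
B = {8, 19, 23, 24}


A △ B = (A \ B) ∪ (B \ A) = elements in exactly one of A or B
A \ B = {1, 2, 4, 14, 17, 18, 22, 26}
B \ A = {8, 19, 23, 24}
A △ B = {1, 2, 4, 8, 14, 17, 18, 19, 22, 23, 24, 26}

A △ B = {1, 2, 4, 8, 14, 17, 18, 19, 22, 23, 24, 26}


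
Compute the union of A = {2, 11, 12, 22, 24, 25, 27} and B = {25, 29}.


A ∪ B = all elements in A or B (or both)
A = {2, 11, 12, 22, 24, 25, 27}
B = {25, 29}
A ∪ B = {2, 11, 12, 22, 24, 25, 27, 29}

A ∪ B = {2, 11, 12, 22, 24, 25, 27, 29}


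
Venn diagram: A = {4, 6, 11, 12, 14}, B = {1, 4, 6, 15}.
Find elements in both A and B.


A = {4, 6, 11, 12, 14}
B = {1, 4, 6, 15}
Region: in both A and B
Elements: {4, 6}

Elements in both A and B: {4, 6}


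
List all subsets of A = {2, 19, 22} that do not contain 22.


A subset of A that omits 22 is a subset of A \ {22}, so there are 2^(n-1) = 2^2 = 4 of them.
Subsets excluding 22: ∅, {2}, {19}, {2, 19}

Subsets excluding 22 (4 total): ∅, {2}, {19}, {2, 19}


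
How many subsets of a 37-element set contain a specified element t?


Subsets of A containing t correspond to subsets of A \ {t}, which has 36 elements.
Count = 2^(n-1) = 2^36
= 68719476736

Number of subsets containing t = 68719476736


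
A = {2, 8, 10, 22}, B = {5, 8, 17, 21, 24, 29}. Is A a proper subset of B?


A ⊂ B requires: A ⊆ B AND A ≠ B.
A ⊆ B? No
A ⊄ B, so A is not a proper subset.

No, A is not a proper subset of B


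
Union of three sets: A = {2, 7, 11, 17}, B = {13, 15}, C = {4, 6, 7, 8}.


A ∪ B = {2, 7, 11, 13, 15, 17}
(A ∪ B) ∪ C = {2, 4, 6, 7, 8, 11, 13, 15, 17}

A ∪ B ∪ C = {2, 4, 6, 7, 8, 11, 13, 15, 17}


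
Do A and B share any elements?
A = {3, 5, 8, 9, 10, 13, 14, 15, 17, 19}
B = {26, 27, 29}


Disjoint means A ∩ B = ∅.
A ∩ B = ∅
A ∩ B = ∅, so A and B are disjoint.

No — A and B share no elements (A ∩ B = ∅), so they are disjoint


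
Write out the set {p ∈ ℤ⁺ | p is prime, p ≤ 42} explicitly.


Checking each candidate:
Condition: primes ≤ 42
Result = {2, 3, 5, 7, 11, 13, 17, 19, 23, 29, 31, 37, 41}

{2, 3, 5, 7, 11, 13, 17, 19, 23, 29, 31, 37, 41}


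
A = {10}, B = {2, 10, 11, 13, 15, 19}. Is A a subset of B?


A ⊆ B means every element of A is in B.
All elements of A are in B.
So A ⊆ B.

Yes, A ⊆ B


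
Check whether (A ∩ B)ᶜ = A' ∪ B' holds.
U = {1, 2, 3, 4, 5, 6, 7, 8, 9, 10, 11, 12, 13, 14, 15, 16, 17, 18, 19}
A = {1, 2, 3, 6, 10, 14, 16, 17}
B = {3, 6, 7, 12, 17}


LHS: A ∩ B = {3, 6, 17}
(A ∩ B)' = U \ (A ∩ B) = {1, 2, 4, 5, 7, 8, 9, 10, 11, 12, 13, 14, 15, 16, 18, 19}
A' = {4, 5, 7, 8, 9, 11, 12, 13, 15, 18, 19}, B' = {1, 2, 4, 5, 8, 9, 10, 11, 13, 14, 15, 16, 18, 19}
Claimed RHS: A' ∪ B' = {1, 2, 4, 5, 7, 8, 9, 10, 11, 12, 13, 14, 15, 16, 18, 19}
Identity is VALID: LHS = RHS = {1, 2, 4, 5, 7, 8, 9, 10, 11, 12, 13, 14, 15, 16, 18, 19} ✓

Identity is valid. (A ∩ B)' = A' ∪ B' = {1, 2, 4, 5, 7, 8, 9, 10, 11, 12, 13, 14, 15, 16, 18, 19}


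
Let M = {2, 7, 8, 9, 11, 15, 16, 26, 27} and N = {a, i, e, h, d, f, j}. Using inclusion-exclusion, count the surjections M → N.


n = |M| = 9, k = |N| = 7. Surjections via inclusion-exclusion:
S(n,k) = Σ(-1)^i × C(k,i) × (k-i)^n, i=0 to k
i=0: (-1)^0×C(7,0)×7^9 = 40353607
i=1: (-1)^1×C(7,1)×6^9 = -70543872
i=2: (-1)^2×C(7,2)×5^9 = 41015625
i=3: (-1)^3×C(7,3)×4^9 = -9175040
i=4: (-1)^4×C(7,4)×3^9 = 688905
i=5: (-1)^5×C(7,5)×2^9 = -10752
i=6: (-1)^6×C(7,6)×1^9 = 7
i=7: (-1)^7×C(7,7)×0^9 = 0
Total = 2328480

Number of surjections = 2328480


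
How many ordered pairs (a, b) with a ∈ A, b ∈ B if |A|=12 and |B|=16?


|A × B| = |A| × |B|
= 12 × 16
= 192

|A × B| = 192


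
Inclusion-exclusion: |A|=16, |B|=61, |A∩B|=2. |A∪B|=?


|A ∪ B| = |A| + |B| - |A ∩ B|
= 16 + 61 - 2
= 75

|A ∪ B| = 75


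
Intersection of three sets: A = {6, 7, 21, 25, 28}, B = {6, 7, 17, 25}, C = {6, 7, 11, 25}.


A ∩ B = {6, 7, 25}
(A ∩ B) ∩ C = {6, 7, 25}

A ∩ B ∩ C = {6, 7, 25}


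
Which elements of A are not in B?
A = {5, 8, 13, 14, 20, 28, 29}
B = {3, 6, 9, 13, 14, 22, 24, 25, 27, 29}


A \ B = elements in A but not in B
A = {5, 8, 13, 14, 20, 28, 29}
B = {3, 6, 9, 13, 14, 22, 24, 25, 27, 29}
Remove from A any elements in B
A \ B = {5, 8, 20, 28}

A \ B = {5, 8, 20, 28}


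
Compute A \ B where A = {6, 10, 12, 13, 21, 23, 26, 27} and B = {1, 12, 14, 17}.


A \ B = elements in A but not in B
A = {6, 10, 12, 13, 21, 23, 26, 27}
B = {1, 12, 14, 17}
Remove from A any elements in B
A \ B = {6, 10, 13, 21, 23, 26, 27}

A \ B = {6, 10, 13, 21, 23, 26, 27}


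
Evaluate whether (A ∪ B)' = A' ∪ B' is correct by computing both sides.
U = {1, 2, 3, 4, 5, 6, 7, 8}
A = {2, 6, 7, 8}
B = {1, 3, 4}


LHS: A ∪ B = {1, 2, 3, 4, 6, 7, 8}
(A ∪ B)' = U \ (A ∪ B) = {5}
A' = {1, 3, 4, 5}, B' = {2, 5, 6, 7, 8}
Claimed RHS: A' ∪ B' = {1, 2, 3, 4, 5, 6, 7, 8}
Identity is INVALID: LHS = {5} but the RHS claimed here equals {1, 2, 3, 4, 5, 6, 7, 8}. The correct form is (A ∪ B)' = A' ∩ B'.

Identity is invalid: (A ∪ B)' = {5} but A' ∪ B' = {1, 2, 3, 4, 5, 6, 7, 8}. The correct De Morgan law is (A ∪ B)' = A' ∩ B'.


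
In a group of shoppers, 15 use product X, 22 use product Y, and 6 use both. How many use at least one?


|A ∪ B| = |A| + |B| - |A ∩ B|
= 15 + 22 - 6
= 31

|A ∪ B| = 31


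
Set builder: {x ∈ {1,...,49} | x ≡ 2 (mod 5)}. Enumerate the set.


Checking each candidate:
Condition: x in {1,...,49} with x ≡ 2 (mod 5)
Result = {2, 7, 12, 17, 22, 27, 32, 37, 42, 47}

{2, 7, 12, 17, 22, 27, 32, 37, 42, 47}


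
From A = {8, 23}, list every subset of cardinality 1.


|A| = 2, so A has C(2,1) = 2 subsets of size 1.
Enumerate by choosing 1 elements from A at a time:
{8}, {23}

1-element subsets (2 total): {8}, {23}


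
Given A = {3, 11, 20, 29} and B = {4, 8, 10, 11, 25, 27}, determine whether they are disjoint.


Disjoint means A ∩ B = ∅.
A ∩ B = {11}
A ∩ B ≠ ∅, so A and B are NOT disjoint.

No, A and B are not disjoint (A ∩ B = {11})


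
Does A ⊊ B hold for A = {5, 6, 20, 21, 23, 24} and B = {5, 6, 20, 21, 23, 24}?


A ⊂ B requires: A ⊆ B AND A ≠ B.
A ⊆ B? Yes
A = B? Yes
A = B, so A is not a PROPER subset.

No, A is not a proper subset of B


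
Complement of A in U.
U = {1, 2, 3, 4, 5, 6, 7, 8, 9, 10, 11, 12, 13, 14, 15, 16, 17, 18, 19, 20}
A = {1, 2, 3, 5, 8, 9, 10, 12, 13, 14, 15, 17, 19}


Aᶜ = U \ A = elements in U but not in A
U = {1, 2, 3, 4, 5, 6, 7, 8, 9, 10, 11, 12, 13, 14, 15, 16, 17, 18, 19, 20}
A = {1, 2, 3, 5, 8, 9, 10, 12, 13, 14, 15, 17, 19}
Aᶜ = {4, 6, 7, 11, 16, 18, 20}

Aᶜ = {4, 6, 7, 11, 16, 18, 20}


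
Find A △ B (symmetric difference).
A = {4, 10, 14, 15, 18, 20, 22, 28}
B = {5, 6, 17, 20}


A △ B = (A \ B) ∪ (B \ A) = elements in exactly one of A or B
A \ B = {4, 10, 14, 15, 18, 22, 28}
B \ A = {5, 6, 17}
A △ B = {4, 5, 6, 10, 14, 15, 17, 18, 22, 28}

A △ B = {4, 5, 6, 10, 14, 15, 17, 18, 22, 28}


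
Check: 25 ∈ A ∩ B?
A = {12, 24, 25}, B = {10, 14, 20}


A = {12, 24, 25}, B = {10, 14, 20}
A ∩ B = elements in both A and B
A ∩ B = ∅
Checking if 25 ∈ A ∩ B
25 is not in A ∩ B → False

25 ∉ A ∩ B


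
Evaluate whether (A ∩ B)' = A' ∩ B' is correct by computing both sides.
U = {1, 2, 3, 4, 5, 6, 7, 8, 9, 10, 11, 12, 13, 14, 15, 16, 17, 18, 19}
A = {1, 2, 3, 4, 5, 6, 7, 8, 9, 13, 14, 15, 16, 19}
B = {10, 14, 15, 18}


LHS: A ∩ B = {14, 15}
(A ∩ B)' = U \ (A ∩ B) = {1, 2, 3, 4, 5, 6, 7, 8, 9, 10, 11, 12, 13, 16, 17, 18, 19}
A' = {10, 11, 12, 17, 18}, B' = {1, 2, 3, 4, 5, 6, 7, 8, 9, 11, 12, 13, 16, 17, 19}
Claimed RHS: A' ∩ B' = {11, 12, 17}
Identity is INVALID: LHS = {1, 2, 3, 4, 5, 6, 7, 8, 9, 10, 11, 12, 13, 16, 17, 18, 19} but the RHS claimed here equals {11, 12, 17}. The correct form is (A ∩ B)' = A' ∪ B'.

Identity is invalid: (A ∩ B)' = {1, 2, 3, 4, 5, 6, 7, 8, 9, 10, 11, 12, 13, 16, 17, 18, 19} but A' ∩ B' = {11, 12, 17}. The correct De Morgan law is (A ∩ B)' = A' ∪ B'.


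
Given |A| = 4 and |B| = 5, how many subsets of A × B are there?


A relation from A to B is any subset of A × B.
|A × B| = 4 × 5 = 20
# relations = 2^|A × B| = 2^20 = 1048576

Number of relations = 1048576


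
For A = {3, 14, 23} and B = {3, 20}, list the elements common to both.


A ∩ B = elements in both A and B
A = {3, 14, 23}
B = {3, 20}
A ∩ B = {3}

A ∩ B = {3}


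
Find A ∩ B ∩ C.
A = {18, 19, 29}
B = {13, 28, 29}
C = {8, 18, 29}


A ∩ B = {29}
(A ∩ B) ∩ C = {29}

A ∩ B ∩ C = {29}


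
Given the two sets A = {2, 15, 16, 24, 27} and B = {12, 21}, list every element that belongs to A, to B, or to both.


A ∪ B = all elements in A or B (or both)
A = {2, 15, 16, 24, 27}
B = {12, 21}
A ∪ B = {2, 12, 15, 16, 21, 24, 27}

A ∪ B = {2, 12, 15, 16, 21, 24, 27}


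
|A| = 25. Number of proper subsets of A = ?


Total subsets = 2^n = 2^25 = 33554432
Proper subsets exclude the set itself: 2^n - 1
= 33554432 - 1
= 33554431

Number of proper subsets = 33554431


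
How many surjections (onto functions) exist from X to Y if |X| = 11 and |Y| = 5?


n = |X| = 11, k = |Y| = 5. Surjections via inclusion-exclusion:
S(n,k) = Σ(-1)^i × C(k,i) × (k-i)^n, i=0 to k
i=0: (-1)^0×C(5,0)×5^11 = 48828125
i=1: (-1)^1×C(5,1)×4^11 = -20971520
i=2: (-1)^2×C(5,2)×3^11 = 1771470
i=3: (-1)^3×C(5,3)×2^11 = -20480
i=4: (-1)^4×C(5,4)×1^11 = 5
i=5: (-1)^5×C(5,5)×0^11 = 0
Total = 29607600

Number of surjections = 29607600


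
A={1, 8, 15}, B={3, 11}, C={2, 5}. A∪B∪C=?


A ∪ B = {1, 3, 8, 11, 15}
(A ∪ B) ∪ C = {1, 2, 3, 5, 8, 11, 15}

A ∪ B ∪ C = {1, 2, 3, 5, 8, 11, 15}


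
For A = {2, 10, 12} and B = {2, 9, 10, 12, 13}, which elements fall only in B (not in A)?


A = {2, 10, 12}
B = {2, 9, 10, 12, 13}
Region: only in B (not in A)
Elements: {9, 13}

Elements only in B (not in A): {9, 13}
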